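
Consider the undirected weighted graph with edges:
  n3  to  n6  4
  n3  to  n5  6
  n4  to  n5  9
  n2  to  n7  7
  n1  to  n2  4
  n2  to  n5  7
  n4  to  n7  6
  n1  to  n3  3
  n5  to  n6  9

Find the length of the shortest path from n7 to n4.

Some routes from n7 to n4:
n7 - n2 - n5 - n4: 7 + 7 + 9 = 23
n7 - n4: 6
n7 - n2 - n1 - n3 - n5 - n4: 7 + 4 + 3 + 6 + 9 = 29
Shortest: 6.

6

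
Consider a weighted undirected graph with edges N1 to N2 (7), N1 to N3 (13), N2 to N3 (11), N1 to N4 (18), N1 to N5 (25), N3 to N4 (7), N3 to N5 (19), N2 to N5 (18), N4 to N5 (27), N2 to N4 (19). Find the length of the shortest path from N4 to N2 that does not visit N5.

Routes from N4 to N2 avoiding N5:
N4-N1-N3-N2: 18 + 13 + 11 = 42
N4-N3-N2: 7 + 11 = 18
N4-N3-N1-N2: 7 + 13 + 7 = 27
N4-N2: 19
N4-N1-N2: 18 + 7 = 25
Shortest: 18.

18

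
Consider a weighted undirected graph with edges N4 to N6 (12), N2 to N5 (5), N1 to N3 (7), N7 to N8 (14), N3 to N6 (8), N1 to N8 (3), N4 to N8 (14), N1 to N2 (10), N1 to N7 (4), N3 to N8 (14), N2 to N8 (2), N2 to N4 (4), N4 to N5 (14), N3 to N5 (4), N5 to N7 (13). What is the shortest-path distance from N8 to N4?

6

Some routes from N8 to N4:
N8→N4: 14
N8→N2→N4: 2 + 4 = 6
N8→N2→N5→N4: 2 + 5 + 14 = 21
N8→N1→N2→N4: 3 + 10 + 4 = 17
Best route has total 6.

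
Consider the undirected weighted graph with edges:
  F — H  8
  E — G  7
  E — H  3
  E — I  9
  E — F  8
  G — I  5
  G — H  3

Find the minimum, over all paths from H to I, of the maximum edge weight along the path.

5

Candidate routes:
H→E→I: max(3, 9) = 9
H→G→E→I: max(3, 7, 9) = 9
H→E→G→I: max(3, 7, 5) = 7
H→F→E→G→I: max(8, 8, 7, 5) = 8
H→G→I: max(3, 5) = 5
H→F→E→I: max(8, 8, 9) = 9
The minimum achievable maximum is 5.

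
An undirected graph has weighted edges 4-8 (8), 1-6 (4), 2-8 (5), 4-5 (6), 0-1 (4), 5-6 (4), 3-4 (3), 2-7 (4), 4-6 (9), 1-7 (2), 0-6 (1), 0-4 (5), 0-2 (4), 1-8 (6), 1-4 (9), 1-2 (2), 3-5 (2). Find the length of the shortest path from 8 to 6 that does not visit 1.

Checking several routes:
8 -> 4 -> 0 -> 6: 8 + 5 + 1 = 14
8 -> 2 -> 0 -> 6: 5 + 4 + 1 = 10
8 -> 4 -> 3 -> 5 -> 6: 8 + 3 + 2 + 4 = 17
The minimum is 10.

10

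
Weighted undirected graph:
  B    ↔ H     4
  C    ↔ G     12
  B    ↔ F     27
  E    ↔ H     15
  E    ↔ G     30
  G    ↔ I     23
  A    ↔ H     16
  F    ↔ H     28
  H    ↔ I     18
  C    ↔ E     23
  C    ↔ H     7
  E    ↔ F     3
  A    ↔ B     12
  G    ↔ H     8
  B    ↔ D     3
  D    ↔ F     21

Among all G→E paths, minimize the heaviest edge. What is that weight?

15

A few of the G→E routes:
G → C → H → E: max(12, 7, 15) = 15
G → H → E: max(8, 15) = 15
G → H → B → D → F → E: max(8, 4, 3, 21, 3) = 21
G → C → H → B → D → F → E: max(12, 7, 4, 3, 21, 3) = 21
G → H → A → B → D → F → E: max(8, 16, 12, 3, 21, 3) = 21
Best route has worst link 15.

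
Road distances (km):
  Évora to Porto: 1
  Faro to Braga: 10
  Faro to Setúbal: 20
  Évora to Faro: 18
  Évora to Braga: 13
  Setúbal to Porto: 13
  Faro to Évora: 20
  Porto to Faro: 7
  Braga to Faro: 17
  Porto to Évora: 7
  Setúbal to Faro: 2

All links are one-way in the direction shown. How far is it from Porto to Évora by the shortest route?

7

Candidate routes:
Porto → Évora: 7
Porto → Faro → Évora: 7 + 20 = 27
The minimum is 7 km.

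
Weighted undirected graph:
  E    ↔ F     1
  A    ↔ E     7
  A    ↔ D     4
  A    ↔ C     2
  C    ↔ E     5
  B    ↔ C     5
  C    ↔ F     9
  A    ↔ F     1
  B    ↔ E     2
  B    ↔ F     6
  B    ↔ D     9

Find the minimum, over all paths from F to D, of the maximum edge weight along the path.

4

Checking several routes:
F -> B -> E -> C -> A -> D: max(6, 2, 5, 2, 4) = 6
F -> E -> B -> C -> A -> D: max(1, 2, 5, 2, 4) = 5
F -> E -> C -> A -> D: max(1, 5, 2, 4) = 5
F -> A -> D: max(1, 4) = 4
F -> E -> A -> D: max(1, 7, 4) = 7
F -> B -> C -> A -> D: max(6, 5, 2, 4) = 6
The minimum achievable maximum is 4.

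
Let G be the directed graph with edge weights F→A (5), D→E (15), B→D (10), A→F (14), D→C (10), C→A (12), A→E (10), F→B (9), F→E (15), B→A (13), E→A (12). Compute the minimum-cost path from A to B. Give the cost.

23

Candidate routes:
A - F - B: 14 + 9 = 23
Shortest: 23.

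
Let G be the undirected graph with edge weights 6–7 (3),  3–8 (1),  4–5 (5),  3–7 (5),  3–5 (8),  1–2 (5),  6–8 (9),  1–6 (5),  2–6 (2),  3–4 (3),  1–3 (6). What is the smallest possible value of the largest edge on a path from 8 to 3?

1

Some routes from 8 to 3:
8 -> 6 -> 7 -> 3: max(9, 3, 5) = 9
8 -> 6 -> 2 -> 1 -> 3: max(9, 2, 5, 6) = 9
8 -> 3: max(1) = 1
Smallest bottleneck: 1.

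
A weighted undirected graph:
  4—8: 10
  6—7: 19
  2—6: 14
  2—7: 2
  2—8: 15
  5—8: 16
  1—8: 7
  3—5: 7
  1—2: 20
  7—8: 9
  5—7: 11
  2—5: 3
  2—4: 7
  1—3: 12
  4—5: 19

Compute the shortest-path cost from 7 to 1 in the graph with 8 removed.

A few of the 7→1 routes:
7-2-1: 2 + 20 = 22
7-2-5-3-1: 2 + 3 + 7 + 12 = 24
7-5-2-1: 11 + 3 + 20 = 34
7-5-3-1: 11 + 7 + 12 = 30
Best route has total 22.

22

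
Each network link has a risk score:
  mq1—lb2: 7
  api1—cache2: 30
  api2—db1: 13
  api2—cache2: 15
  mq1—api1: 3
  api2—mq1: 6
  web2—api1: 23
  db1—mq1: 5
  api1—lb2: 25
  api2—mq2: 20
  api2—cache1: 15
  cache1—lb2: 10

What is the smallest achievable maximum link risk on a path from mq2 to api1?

A few of the mq2→api1 routes:
mq2 → api2 → db1 → mq1 → api1: max(20, 13, 5, 3) = 20
mq2 → api2 → cache1 → lb2 → mq1 → api1: max(20, 15, 10, 7, 3) = 20
mq2 → api2 → mq1 → api1: max(20, 6, 3) = 20
Smallest bottleneck: 20.

20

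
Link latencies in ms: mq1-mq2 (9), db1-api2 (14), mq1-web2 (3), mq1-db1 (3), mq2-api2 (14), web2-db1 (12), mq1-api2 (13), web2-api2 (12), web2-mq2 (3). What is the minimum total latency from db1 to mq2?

9

A few of the db1→mq2 routes:
db1→api2→mq2: 14 + 14 = 28
db1→web2→mq2: 12 + 3 = 15
db1→mq1→mq2: 3 + 9 = 12
db1→mq1→web2→mq2: 3 + 3 + 3 = 9
db1→web2→mq1→mq2: 12 + 3 + 9 = 24
The minimum is 9 ms.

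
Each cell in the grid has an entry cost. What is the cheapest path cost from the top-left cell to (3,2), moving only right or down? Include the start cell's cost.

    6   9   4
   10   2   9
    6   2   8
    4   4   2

Best path: (0,0) -> (0,1) -> (1,1) -> (2,1) -> (3,1) -> (3,2)
Cost: 6 + 9 + 2 + 2 + 4 + 2 = 25

25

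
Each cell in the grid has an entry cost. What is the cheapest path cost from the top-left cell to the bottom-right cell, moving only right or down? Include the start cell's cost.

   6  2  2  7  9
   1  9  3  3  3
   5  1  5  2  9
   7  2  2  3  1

21

Cheapest: [0,0] [1,0] [2,0] [2,1] [3,1] [3,2] [3,3] [3,4]
  6 + 1 + 5 + 1 + 2 + 2 + 3 + 1 = 21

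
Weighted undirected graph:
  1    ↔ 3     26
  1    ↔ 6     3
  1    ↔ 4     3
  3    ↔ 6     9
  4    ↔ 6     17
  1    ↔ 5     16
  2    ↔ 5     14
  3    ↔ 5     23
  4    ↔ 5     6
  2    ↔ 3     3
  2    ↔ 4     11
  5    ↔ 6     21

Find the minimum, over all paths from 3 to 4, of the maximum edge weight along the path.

9

Some routes from 3 to 4:
3 - 2 - 5 - 4: max(3, 14, 6) = 14
3 - 6 - 1 - 5 - 4: max(9, 3, 16, 6) = 16
3 - 2 - 4: max(3, 11) = 11
3 - 6 - 1 - 4: max(9, 3, 3) = 9
3 - 2 - 5 - 1 - 4: max(3, 14, 16, 3) = 16
Best route has worst link 9.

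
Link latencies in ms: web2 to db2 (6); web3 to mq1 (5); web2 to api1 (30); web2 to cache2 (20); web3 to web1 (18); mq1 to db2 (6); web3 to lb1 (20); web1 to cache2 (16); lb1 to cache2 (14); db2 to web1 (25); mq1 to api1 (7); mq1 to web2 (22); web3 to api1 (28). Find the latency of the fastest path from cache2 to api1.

39

Checking several routes:
cache2 -> web2 -> db2 -> mq1 -> api1: 20 + 6 + 6 + 7 = 39
cache2 -> lb1 -> web3 -> mq1 -> api1: 14 + 20 + 5 + 7 = 46
cache2 -> web1 -> web3 -> mq1 -> api1: 16 + 18 + 5 + 7 = 46
cache2 -> web2 -> mq1 -> api1: 20 + 22 + 7 = 49
Shortest: 39 ms.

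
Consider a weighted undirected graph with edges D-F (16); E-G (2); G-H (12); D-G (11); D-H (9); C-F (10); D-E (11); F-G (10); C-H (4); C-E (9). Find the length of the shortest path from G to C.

Comparing a few candidate routes:
G-H-C: 12 + 4 = 16
G-D-E-C: 11 + 11 + 9 = 31
G-D-H-C: 11 + 9 + 4 = 24
G-E-C: 2 + 9 = 11
G-E-D-H-C: 2 + 11 + 9 + 4 = 26
G-F-C: 10 + 10 = 20
Shortest: 11.

11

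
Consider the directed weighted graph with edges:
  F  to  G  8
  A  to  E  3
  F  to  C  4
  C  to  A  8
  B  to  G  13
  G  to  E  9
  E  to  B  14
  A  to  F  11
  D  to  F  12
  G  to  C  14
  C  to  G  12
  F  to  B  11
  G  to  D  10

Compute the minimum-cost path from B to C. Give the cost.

Paths from B to C:
B-G-C: 13 + 14 = 27
B-G-D-F-C: 13 + 10 + 12 + 4 = 39
Best route has total 27.

27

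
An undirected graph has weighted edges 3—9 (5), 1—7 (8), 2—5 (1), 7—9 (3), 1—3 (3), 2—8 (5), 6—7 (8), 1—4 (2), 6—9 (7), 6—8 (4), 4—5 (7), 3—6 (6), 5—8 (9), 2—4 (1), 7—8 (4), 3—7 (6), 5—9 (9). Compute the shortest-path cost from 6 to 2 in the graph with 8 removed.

Some routes from 6 to 2 avoiding 8:
6-3-1-4-2: 6 + 3 + 2 + 1 = 12
6-9-3-1-4-2: 7 + 5 + 3 + 2 + 1 = 18
6-9-5-2: 7 + 9 + 1 = 17
Shortest: 12.

12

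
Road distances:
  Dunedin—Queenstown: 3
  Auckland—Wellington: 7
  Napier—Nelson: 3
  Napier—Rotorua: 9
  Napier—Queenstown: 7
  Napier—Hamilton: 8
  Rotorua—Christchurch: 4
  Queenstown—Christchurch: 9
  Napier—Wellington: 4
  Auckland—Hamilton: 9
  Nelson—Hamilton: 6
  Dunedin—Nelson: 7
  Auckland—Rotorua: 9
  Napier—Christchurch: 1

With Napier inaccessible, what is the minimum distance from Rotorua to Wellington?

Routes from Rotorua to Wellington avoiding Napier:
Rotorua→Christchurch→Queenstown→Dunedin→Nelson→Hamilton→Auckland→Wellington: 4 + 9 + 3 + 7 + 6 + 9 + 7 = 45
Rotorua→Auckland→Wellington: 9 + 7 = 16
Shortest: 16.

16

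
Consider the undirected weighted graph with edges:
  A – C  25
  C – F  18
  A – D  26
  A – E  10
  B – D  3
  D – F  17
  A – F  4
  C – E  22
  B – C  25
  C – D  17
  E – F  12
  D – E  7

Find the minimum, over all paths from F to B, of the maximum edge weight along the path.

Some routes from F to B:
F → C → D → B: max(18, 17, 3) = 18
F → E → D → B: max(12, 7, 3) = 12
F → A → E → D → B: max(4, 10, 7, 3) = 10
F → D → B: max(17, 3) = 17
Smallest bottleneck: 10.

10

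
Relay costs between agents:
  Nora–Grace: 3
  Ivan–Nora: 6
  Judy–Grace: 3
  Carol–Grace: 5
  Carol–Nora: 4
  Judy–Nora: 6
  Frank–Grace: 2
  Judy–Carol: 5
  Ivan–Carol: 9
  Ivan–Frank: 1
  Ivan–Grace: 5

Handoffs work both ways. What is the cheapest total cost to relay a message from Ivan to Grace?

3

A few of the Ivan→Grace routes:
Ivan→Grace: 5
Ivan→Nora→Judy→Grace: 6 + 6 + 3 = 15
Ivan→Frank→Grace: 1 + 2 = 3
Ivan→Nora→Grace: 6 + 3 = 9
Ivan→Carol→Grace: 9 + 5 = 14
Best route has total 3.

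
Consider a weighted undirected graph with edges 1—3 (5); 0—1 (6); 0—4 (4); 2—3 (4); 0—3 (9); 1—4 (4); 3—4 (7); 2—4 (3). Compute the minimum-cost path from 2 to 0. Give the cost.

7

Some routes from 2 to 0:
2 → 4 → 1 → 0: 3 + 4 + 6 = 13
2 → 3 → 1 → 0: 4 + 5 + 6 = 15
2 → 3 → 1 → 4 → 0: 4 + 5 + 4 + 4 = 17
2 → 4 → 0: 3 + 4 = 7
2 → 3 → 0: 4 + 9 = 13
2 → 3 → 4 → 0: 4 + 7 + 4 = 15
The minimum is 7.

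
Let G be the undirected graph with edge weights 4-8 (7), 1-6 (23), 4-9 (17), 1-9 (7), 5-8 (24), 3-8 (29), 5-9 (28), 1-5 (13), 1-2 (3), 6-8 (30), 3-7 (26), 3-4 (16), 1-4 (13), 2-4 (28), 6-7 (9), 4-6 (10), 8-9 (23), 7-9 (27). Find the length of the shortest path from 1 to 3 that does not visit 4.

58

Checking several routes:
1-9-8-3: 7 + 23 + 29 = 59
1-6-7-3: 23 + 9 + 26 = 58
1-9-7-3: 7 + 27 + 26 = 60
Best route has total 58.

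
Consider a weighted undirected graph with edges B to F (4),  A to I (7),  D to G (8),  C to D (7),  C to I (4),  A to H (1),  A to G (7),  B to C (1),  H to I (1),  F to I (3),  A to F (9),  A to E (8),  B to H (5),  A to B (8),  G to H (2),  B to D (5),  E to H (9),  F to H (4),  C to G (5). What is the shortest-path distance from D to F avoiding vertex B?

14

A few of the D→F routes:
D -> G -> H -> I -> F: 8 + 2 + 1 + 3 = 14
D -> G -> H -> F: 8 + 2 + 4 = 14
D -> C -> I -> F: 7 + 4 + 3 = 14
D -> C -> I -> H -> F: 7 + 4 + 1 + 4 = 16
D -> C -> G -> H -> F: 7 + 5 + 2 + 4 = 18
Shortest: 14.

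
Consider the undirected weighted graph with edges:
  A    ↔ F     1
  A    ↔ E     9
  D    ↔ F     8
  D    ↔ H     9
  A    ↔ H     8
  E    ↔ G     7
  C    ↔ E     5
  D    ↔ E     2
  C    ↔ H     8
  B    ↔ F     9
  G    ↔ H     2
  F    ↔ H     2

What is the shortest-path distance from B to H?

11

Comparing a few candidate routes:
B -> F -> D -> E -> G -> H: 9 + 8 + 2 + 7 + 2 = 28
B -> F -> H: 9 + 2 = 11
B -> F -> A -> H: 9 + 1 + 8 = 18
B -> F -> A -> E -> G -> H: 9 + 1 + 9 + 7 + 2 = 28
B -> F -> D -> H: 9 + 8 + 9 = 26
The minimum is 11.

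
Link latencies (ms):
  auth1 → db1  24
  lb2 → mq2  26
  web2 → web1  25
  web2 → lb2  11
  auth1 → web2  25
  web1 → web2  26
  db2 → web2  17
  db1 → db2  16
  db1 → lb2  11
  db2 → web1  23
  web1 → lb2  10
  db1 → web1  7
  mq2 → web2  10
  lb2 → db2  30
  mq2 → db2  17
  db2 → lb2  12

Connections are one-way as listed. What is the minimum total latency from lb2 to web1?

53

Paths from lb2 to web1:
lb2-mq2-db2-web2-web1: 26 + 17 + 17 + 25 = 85
lb2-mq2-web2-web1: 26 + 10 + 25 = 61
lb2-db2-web1: 30 + 23 = 53
lb2-mq2-db2-web1: 26 + 17 + 23 = 66
lb2-db2-web2-web1: 30 + 17 + 25 = 72
Best route has total 53 ms.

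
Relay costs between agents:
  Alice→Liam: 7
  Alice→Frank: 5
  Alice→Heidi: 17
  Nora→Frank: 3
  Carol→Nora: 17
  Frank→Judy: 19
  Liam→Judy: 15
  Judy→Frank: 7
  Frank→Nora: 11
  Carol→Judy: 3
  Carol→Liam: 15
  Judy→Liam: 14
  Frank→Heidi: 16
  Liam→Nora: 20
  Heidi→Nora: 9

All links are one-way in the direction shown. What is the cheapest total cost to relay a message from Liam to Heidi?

38

Routes from Liam to Heidi:
Liam→Judy→Frank→Heidi: 15 + 7 + 16 = 38
Liam→Nora→Frank→Heidi: 20 + 3 + 16 = 39
Best route has total 38.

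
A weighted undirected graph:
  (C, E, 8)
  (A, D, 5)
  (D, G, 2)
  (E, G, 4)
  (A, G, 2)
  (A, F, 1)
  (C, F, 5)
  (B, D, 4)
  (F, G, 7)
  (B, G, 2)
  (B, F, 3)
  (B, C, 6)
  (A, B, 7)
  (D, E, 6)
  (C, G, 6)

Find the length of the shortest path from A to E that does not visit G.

11

Comparing a few candidate routes:
A - F - B - D - E: 1 + 3 + 4 + 6 = 14
A - F - C - E: 1 + 5 + 8 = 14
A - D - E: 5 + 6 = 11
The minimum is 11.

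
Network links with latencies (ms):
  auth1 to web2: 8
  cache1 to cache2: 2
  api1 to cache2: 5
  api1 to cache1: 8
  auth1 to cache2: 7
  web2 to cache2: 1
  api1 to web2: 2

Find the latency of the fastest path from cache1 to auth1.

A few of the cache1→auth1 routes:
cache1 - api1 - web2 - auth1: 8 + 2 + 8 = 18
cache1 - cache2 - auth1: 2 + 7 = 9
cache1 - api1 - web2 - cache2 - auth1: 8 + 2 + 1 + 7 = 18
cache1 - cache2 - web2 - auth1: 2 + 1 + 8 = 11
cache1 - cache2 - api1 - web2 - auth1: 2 + 5 + 2 + 8 = 17
cache1 - api1 - cache2 - auth1: 8 + 5 + 7 = 20
Best route has total 9 ms.

9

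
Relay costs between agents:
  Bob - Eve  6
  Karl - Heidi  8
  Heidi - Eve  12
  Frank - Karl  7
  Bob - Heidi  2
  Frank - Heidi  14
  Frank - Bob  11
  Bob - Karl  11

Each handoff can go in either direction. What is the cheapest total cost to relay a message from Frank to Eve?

Checking several routes:
Frank-Heidi-Bob-Eve: 14 + 2 + 6 = 22
Frank-Karl-Bob-Eve: 7 + 11 + 6 = 24
Frank-Bob-Eve: 11 + 6 = 17
Frank-Karl-Heidi-Bob-Eve: 7 + 8 + 2 + 6 = 23
Best route has total 17.

17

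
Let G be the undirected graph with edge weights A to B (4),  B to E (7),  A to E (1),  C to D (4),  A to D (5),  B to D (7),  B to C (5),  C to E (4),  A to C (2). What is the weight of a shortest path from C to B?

Checking several routes:
C -> A -> B: 2 + 4 = 6
C -> B: 5
C -> A -> E -> B: 2 + 1 + 7 = 10
C -> E -> A -> B: 4 + 1 + 4 = 9
Shortest: 5.

5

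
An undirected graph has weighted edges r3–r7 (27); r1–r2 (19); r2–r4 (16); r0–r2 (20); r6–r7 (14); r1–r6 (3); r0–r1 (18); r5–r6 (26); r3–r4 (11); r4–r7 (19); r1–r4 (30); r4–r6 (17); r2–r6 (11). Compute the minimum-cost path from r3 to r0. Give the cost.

A few of the r3→r0 routes:
r3-r4-r6-r1-r0: 11 + 17 + 3 + 18 = 49
r3-r4-r2-r0: 11 + 16 + 20 = 47
r3-r4-r6-r2-r0: 11 + 17 + 11 + 20 = 59
Shortest: 47.

47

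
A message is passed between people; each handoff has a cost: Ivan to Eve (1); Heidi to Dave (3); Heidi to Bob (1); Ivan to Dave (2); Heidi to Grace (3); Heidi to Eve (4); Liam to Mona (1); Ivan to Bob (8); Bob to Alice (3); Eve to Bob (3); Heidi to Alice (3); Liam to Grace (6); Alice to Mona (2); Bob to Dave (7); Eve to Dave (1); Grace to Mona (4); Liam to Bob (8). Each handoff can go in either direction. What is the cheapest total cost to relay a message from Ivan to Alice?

Some routes from Ivan to Alice:
Ivan-Eve-Heidi-Alice: 1 + 4 + 3 = 8
Ivan-Eve-Dave-Heidi-Alice: 1 + 1 + 3 + 3 = 8
Ivan-Eve-Bob-Alice: 1 + 3 + 3 = 7
The minimum is 7.

7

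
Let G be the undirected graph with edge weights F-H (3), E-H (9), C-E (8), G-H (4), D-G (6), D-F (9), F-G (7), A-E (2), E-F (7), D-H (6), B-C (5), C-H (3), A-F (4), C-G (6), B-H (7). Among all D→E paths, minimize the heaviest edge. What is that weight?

6

Comparing a few candidate routes:
D -> H -> F -> A -> E: max(6, 3, 4, 2) = 6
D -> H -> B -> C -> G -> F -> A -> E: max(6, 7, 5, 6, 7, 4, 2) = 7
D -> H -> F -> E: max(6, 3, 7) = 7
D -> G -> H -> F -> A -> E: max(6, 4, 3, 4, 2) = 6
D -> G -> C -> H -> F -> A -> E: max(6, 6, 3, 3, 4, 2) = 6
D -> H -> B -> C -> G -> F -> E: max(6, 7, 5, 6, 7, 7) = 7
Smallest bottleneck: 6.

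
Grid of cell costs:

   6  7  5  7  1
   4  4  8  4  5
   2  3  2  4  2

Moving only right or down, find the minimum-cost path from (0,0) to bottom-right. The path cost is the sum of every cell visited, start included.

23

Take r0c0→r1c0→r2c0→r2c1→r2c2→r2c3→r2c4 for a total of 6 + 4 + 2 + 3 + 2 + 4 + 2 = 23.
For comparison, the top-then-right route costs 33.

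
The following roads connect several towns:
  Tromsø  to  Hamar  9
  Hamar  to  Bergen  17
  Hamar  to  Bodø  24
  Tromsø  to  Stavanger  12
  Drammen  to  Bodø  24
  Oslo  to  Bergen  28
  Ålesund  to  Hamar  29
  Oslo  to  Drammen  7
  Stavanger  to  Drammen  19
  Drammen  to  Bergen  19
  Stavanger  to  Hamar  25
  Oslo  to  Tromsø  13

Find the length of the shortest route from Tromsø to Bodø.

A few of the Tromsø→Bodø routes:
Tromsø→Hamar→Bodø: 9 + 24 = 33
Tromsø→Stavanger→Drammen→Bodø: 12 + 19 + 24 = 55
Tromsø→Oslo→Drammen→Bodø: 13 + 7 + 24 = 44
The minimum is 33.

33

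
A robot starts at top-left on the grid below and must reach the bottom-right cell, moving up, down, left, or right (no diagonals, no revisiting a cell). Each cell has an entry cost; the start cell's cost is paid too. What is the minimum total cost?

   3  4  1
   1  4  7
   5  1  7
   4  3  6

18

One optimal route is r0c0 -> r1c0 -> r1c1 -> r2c1 -> r3c1 -> r3c2.
Its cost is 3 + 1 + 4 + 1 + 3 + 6 = 18.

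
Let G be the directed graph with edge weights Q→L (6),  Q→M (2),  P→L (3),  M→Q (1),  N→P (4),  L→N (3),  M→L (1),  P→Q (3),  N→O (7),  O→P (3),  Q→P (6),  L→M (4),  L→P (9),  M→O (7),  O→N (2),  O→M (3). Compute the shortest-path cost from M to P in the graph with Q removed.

Paths from M to P avoiding Q:
M → L → P: 1 + 9 = 10
M → O → N → P: 7 + 2 + 4 = 13
M → O → P: 7 + 3 = 10
M → L → N → O → P: 1 + 3 + 7 + 3 = 14
M → L → N → P: 1 + 3 + 4 = 8
Shortest: 8.

8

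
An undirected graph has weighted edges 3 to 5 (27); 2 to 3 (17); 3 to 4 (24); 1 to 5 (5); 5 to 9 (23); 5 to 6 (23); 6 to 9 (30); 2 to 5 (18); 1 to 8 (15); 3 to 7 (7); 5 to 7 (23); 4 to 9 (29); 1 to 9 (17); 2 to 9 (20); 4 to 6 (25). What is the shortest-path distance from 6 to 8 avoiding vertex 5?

Paths from 6 to 8 avoiding 5:
6 → 4 → 9 → 1 → 8: 25 + 29 + 17 + 15 = 86
6 → 9 → 1 → 8: 30 + 17 + 15 = 62
6 → 4 → 3 → 2 → 9 → 1 → 8: 25 + 24 + 17 + 20 + 17 + 15 = 118
The minimum is 62.

62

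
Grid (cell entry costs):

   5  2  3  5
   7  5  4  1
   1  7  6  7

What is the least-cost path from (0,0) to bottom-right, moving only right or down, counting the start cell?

22

Cheapest: (0,0)→(0,1)→(0,2)→(1,2)→(1,3)→(2,3)
  5 + 2 + 3 + 4 + 1 + 7 = 22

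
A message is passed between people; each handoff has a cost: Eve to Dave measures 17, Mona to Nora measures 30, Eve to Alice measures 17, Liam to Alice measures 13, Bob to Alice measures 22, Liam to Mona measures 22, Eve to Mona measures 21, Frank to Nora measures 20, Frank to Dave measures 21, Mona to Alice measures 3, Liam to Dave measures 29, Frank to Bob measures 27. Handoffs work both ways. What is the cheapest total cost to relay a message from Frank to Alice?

Comparing a few candidate routes:
Frank-Bob-Alice: 27 + 22 = 49
Frank-Nora-Mona-Alice: 20 + 30 + 3 = 53
Frank-Dave-Liam-Alice: 21 + 29 + 13 = 63
Frank-Dave-Eve-Mona-Alice: 21 + 17 + 21 + 3 = 62
Frank-Dave-Eve-Alice: 21 + 17 + 17 = 55
The minimum is 49.

49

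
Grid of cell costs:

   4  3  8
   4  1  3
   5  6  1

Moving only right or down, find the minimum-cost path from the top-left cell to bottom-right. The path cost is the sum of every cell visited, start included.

12

Path (0,0) (0,1) (1,1) (1,2) (2,2): 4 + 3 + 1 + 3 + 1 = 12.
For comparison, the top-then-right route costs 19.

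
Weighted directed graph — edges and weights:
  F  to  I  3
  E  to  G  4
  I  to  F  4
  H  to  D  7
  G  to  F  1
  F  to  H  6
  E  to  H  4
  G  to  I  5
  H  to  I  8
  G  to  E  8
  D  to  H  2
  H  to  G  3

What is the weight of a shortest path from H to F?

Paths from H to F:
H-I-F: 8 + 4 = 12
H-G-F: 3 + 1 = 4
H-G-I-F: 3 + 5 + 4 = 12
The minimum is 4.

4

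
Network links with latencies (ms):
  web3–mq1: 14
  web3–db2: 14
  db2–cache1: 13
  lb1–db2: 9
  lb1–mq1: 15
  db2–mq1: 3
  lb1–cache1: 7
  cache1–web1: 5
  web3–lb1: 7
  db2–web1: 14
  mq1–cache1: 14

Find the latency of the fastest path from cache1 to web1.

Checking several routes:
cache1 → web1: 5
cache1 → db2 → web1: 13 + 14 = 27
cache1 → lb1 → db2 → web1: 7 + 9 + 14 = 30
Best route has total 5 ms.

5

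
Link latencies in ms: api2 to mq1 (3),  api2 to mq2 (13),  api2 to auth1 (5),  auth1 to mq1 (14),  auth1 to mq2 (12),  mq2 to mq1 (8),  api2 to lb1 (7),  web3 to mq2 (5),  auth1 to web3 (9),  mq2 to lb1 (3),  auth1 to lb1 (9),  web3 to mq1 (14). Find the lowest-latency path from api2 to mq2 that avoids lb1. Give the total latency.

Comparing a few candidate routes:
api2 → auth1 → mq2: 5 + 12 = 17
api2 → mq2: 13
api2 → auth1 → web3 → mq2: 5 + 9 + 5 = 19
api2 → mq1 → mq2: 3 + 8 = 11
Shortest: 11 ms.

11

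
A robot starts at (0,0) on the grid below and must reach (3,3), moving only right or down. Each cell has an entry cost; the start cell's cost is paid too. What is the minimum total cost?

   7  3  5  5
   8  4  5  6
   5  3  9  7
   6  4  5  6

Cheapest: (0,0)→(0,1)→(1,1)→(2,1)→(3,1)→(3,2)→(3,3)
  7 + 3 + 4 + 3 + 4 + 5 + 6 = 32

32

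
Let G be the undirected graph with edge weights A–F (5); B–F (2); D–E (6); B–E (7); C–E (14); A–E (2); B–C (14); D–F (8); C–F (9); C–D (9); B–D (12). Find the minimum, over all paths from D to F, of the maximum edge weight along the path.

Comparing a few candidate routes:
D -> C -> F: max(9, 9) = 9
D -> F: max(8) = 8
D -> E -> B -> F: max(6, 7, 2) = 7
D -> E -> A -> F: max(6, 2, 5) = 6
Best route has worst link 6.

6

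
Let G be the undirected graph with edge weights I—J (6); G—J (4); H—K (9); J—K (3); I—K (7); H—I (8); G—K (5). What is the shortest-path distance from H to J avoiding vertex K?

Routes from H to J avoiding K:
H -> I -> J: 8 + 6 = 14
Best route has total 14.

14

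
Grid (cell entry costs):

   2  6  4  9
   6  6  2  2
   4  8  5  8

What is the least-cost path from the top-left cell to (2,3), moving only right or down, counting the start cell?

24

Best path: (0,0)→(0,1)→(0,2)→(1,2)→(1,3)→(2,3)
Cost: 2 + 6 + 4 + 2 + 2 + 8 = 24
(Top row then right column would cost 31.)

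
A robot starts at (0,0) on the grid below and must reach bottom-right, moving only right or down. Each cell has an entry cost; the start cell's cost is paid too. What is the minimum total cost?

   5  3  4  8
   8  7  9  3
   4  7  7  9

32

Take (0,0) -> (0,1) -> (0,2) -> (0,3) -> (1,3) -> (2,3) for a total of 5 + 3 + 4 + 8 + 3 + 9 = 32.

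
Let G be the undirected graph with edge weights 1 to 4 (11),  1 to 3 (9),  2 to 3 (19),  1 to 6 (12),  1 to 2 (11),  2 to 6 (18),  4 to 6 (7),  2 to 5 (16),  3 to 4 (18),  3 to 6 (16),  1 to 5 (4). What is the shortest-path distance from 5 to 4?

A few of the 5→4 routes:
5→2→1→4: 16 + 11 + 11 = 38
5→1→4: 4 + 11 = 15
5→1→3→6→4: 4 + 9 + 16 + 7 = 36
5→1→3→4: 4 + 9 + 18 = 31
5→1→2→6→4: 4 + 11 + 18 + 7 = 40
5→1→6→4: 4 + 12 + 7 = 23
The minimum is 15.

15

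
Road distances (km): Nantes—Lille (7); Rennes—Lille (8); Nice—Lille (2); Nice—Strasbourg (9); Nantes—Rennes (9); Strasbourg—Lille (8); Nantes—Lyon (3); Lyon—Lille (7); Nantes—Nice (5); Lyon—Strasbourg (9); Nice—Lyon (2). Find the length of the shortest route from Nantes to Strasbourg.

A few of the Nantes→Strasbourg routes:
Nantes → Nice → Strasbourg: 5 + 9 = 14
Nantes → Lyon → Strasbourg: 3 + 9 = 12
Nantes → Lyon → Nice → Strasbourg: 3 + 2 + 9 = 14
Shortest: 12 km.

12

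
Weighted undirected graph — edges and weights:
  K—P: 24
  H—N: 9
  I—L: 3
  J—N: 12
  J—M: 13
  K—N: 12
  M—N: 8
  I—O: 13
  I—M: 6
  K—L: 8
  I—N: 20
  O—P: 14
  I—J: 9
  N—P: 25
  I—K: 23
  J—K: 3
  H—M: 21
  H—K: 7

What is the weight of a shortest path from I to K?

Checking several routes:
I - M - J - K: 6 + 13 + 3 = 22
I - K: 23
I - J - K: 9 + 3 = 12
I - M - N - K: 6 + 8 + 12 = 26
I - L - K: 3 + 8 = 11
Shortest: 11.

11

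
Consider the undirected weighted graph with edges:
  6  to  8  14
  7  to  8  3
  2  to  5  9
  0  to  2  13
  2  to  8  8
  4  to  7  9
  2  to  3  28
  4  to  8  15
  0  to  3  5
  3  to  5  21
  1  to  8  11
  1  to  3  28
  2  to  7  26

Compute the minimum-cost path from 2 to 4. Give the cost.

20

Comparing a few candidate routes:
2 - 8 - 7 - 4: 8 + 3 + 9 = 20
2 - 7 - 8 - 4: 26 + 3 + 15 = 44
2 - 0 - 3 - 1 - 8 - 7 - 4: 13 + 5 + 28 + 11 + 3 + 9 = 69
2 - 7 - 4: 26 + 9 = 35
2 - 8 - 4: 8 + 15 = 23
Shortest: 20.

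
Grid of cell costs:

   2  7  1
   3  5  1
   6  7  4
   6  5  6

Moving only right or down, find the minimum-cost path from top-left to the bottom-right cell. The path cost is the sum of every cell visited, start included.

21

Best path: [0,0] [0,1] [0,2] [1,2] [2,2] [3,2]
Cost: 2 + 7 + 1 + 1 + 4 + 6 = 21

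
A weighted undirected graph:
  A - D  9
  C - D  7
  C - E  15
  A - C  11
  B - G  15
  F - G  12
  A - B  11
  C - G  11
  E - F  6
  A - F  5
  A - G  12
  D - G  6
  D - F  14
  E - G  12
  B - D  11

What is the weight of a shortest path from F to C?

Some routes from F to C:
F -> D -> C: 14 + 7 = 21
F -> G -> C: 12 + 11 = 23
F -> A -> C: 5 + 11 = 16
F -> E -> C: 6 + 15 = 21
F -> A -> D -> C: 5 + 9 + 7 = 21
Best route has total 16.

16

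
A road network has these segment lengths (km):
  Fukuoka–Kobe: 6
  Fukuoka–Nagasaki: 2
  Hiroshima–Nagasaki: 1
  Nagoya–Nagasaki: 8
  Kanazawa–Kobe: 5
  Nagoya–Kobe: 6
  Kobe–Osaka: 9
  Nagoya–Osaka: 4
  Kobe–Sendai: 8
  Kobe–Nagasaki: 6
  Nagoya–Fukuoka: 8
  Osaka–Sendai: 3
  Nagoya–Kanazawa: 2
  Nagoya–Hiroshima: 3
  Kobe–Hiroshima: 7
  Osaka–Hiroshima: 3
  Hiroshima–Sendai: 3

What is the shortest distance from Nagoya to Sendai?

6

Checking several routes:
Nagoya → Osaka → Hiroshima → Sendai: 4 + 3 + 3 = 10
Nagoya → Hiroshima → Sendai: 3 + 3 = 6
Nagoya → Hiroshima → Osaka → Sendai: 3 + 3 + 3 = 9
Nagoya → Osaka → Sendai: 4 + 3 = 7
The minimum is 6 km.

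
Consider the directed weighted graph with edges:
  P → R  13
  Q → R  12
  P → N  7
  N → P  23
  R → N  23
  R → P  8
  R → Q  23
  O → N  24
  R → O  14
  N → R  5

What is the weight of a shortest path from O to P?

Candidate routes:
O→N→R→P: 24 + 5 + 8 = 37
O→N→P: 24 + 23 = 47
Shortest: 37.

37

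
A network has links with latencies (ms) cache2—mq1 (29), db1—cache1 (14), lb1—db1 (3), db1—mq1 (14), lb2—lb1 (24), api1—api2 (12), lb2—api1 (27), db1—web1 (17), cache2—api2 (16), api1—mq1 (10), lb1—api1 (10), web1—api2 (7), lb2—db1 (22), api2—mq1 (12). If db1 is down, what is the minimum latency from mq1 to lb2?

37

Some routes from mq1 to lb2 avoiding db1:
mq1 → api2 → api1 → lb1 → lb2: 12 + 12 + 10 + 24 = 58
mq1 → api2 → api1 → lb2: 12 + 12 + 27 = 51
mq1 → api1 → lb2: 10 + 27 = 37
mq1 → api1 → lb1 → lb2: 10 + 10 + 24 = 44
Shortest: 37 ms.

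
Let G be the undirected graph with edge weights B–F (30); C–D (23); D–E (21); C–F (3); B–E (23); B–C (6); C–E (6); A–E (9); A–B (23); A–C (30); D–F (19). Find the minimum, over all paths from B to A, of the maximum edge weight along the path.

9

Checking several routes:
B→F→C→A: max(30, 3, 30) = 30
B→A: max(23) = 23
B→C→E→A: max(6, 6, 9) = 9
B→C→D→E→A: max(6, 23, 21, 9) = 23
B→E→A: max(23, 9) = 23
B→C→F→D→E→A: max(6, 3, 19, 21, 9) = 21
Best route has worst link 9.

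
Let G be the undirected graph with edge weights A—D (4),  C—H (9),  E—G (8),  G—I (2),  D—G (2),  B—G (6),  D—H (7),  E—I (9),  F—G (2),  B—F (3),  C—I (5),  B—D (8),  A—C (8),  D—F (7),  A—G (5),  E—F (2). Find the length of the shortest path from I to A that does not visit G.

Checking several routes:
I → C → H → D → A: 5 + 9 + 7 + 4 = 25
I → E → F → B → D → A: 9 + 2 + 3 + 8 + 4 = 26
I → E → F → D → A: 9 + 2 + 7 + 4 = 22
I → C → A: 5 + 8 = 13
Shortest: 13.

13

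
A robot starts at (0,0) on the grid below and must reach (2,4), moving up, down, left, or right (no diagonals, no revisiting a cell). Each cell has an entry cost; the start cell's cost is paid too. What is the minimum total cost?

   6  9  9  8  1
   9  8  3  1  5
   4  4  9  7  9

Path [0,0] → [0,1] → [1,1] → [1,2] → [1,3] → [1,4] → [2,4]: 6 + 9 + 8 + 3 + 1 + 5 + 9 = 41.

41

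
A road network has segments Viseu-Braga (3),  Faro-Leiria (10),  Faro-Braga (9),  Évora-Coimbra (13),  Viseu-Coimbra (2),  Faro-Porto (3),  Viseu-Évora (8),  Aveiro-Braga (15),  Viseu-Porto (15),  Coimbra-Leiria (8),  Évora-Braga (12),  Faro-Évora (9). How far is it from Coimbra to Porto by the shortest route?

Checking several routes:
Coimbra - Viseu - Porto: 2 + 15 = 17
Coimbra - Leiria - Faro - Porto: 8 + 10 + 3 = 21
Coimbra - Viseu - Braga - Faro - Porto: 2 + 3 + 9 + 3 = 17
Shortest: 17 km.

17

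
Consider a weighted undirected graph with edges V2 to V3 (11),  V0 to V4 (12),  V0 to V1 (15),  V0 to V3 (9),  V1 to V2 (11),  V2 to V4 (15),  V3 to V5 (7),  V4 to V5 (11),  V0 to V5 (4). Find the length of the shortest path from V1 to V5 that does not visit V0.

Routes from V1 to V5 avoiding V0:
V1-V2-V4-V5: 11 + 15 + 11 = 37
V1-V2-V3-V5: 11 + 11 + 7 = 29
Best route has total 29.

29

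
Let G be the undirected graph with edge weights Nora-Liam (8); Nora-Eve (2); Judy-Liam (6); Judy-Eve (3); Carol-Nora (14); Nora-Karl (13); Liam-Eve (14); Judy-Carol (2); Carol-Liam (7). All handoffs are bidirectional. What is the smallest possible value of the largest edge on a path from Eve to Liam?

6

A few of the Eve→Liam routes:
Eve -> Nora -> Liam: max(2, 8) = 8
Eve -> Judy -> Liam: max(3, 6) = 6
Eve -> Judy -> Carol -> Liam: max(3, 2, 7) = 7
Smallest bottleneck: 6.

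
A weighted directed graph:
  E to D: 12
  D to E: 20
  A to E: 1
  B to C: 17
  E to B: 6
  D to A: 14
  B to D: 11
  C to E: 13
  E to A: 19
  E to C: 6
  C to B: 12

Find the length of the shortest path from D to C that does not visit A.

26

Candidate routes:
D - E - B - C: 20 + 6 + 17 = 43
D - E - C: 20 + 6 = 26
Best route has total 26.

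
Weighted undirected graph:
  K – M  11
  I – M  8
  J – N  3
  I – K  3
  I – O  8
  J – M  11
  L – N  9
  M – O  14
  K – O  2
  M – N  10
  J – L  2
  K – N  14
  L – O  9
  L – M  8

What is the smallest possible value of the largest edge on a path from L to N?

A few of the L→N routes:
L - O - I - M - N: max(9, 8, 8, 10) = 10
L - N: max(9) = 9
L - O - K - I - M - N: max(9, 2, 3, 8, 10) = 10
L - J - N: max(2, 3) = 3
Best route has worst link 3.

3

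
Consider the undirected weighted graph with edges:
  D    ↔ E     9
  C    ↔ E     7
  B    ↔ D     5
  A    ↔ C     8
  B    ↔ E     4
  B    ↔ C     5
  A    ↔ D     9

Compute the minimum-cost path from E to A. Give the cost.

15

Checking several routes:
E-B-D-A: 4 + 5 + 9 = 18
E-C-A: 7 + 8 = 15
E-B-C-A: 4 + 5 + 8 = 17
E-D-A: 9 + 9 = 18
Shortest: 15.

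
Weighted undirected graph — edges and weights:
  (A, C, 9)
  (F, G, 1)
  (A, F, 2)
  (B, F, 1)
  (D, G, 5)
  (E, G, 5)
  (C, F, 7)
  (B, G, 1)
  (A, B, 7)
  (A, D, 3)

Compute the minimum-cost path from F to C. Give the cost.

7

A few of the F→C routes:
F → A → C: 2 + 9 = 11
F → G → B → A → C: 1 + 1 + 7 + 9 = 18
F → C: 7
F → G → D → A → C: 1 + 5 + 3 + 9 = 18
F → B → A → C: 1 + 7 + 9 = 17
Shortest: 7.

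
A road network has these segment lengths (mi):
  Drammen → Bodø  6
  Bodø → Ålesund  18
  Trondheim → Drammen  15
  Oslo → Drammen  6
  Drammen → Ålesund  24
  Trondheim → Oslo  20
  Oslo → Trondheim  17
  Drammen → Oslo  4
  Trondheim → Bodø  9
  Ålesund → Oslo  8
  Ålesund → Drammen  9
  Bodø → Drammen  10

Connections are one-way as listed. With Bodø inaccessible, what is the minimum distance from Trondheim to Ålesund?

39

Candidate routes:
Trondheim→Drammen→Ålesund: 15 + 24 = 39
Trondheim→Oslo→Drammen→Ålesund: 20 + 6 + 24 = 50
Best route has total 39 mi.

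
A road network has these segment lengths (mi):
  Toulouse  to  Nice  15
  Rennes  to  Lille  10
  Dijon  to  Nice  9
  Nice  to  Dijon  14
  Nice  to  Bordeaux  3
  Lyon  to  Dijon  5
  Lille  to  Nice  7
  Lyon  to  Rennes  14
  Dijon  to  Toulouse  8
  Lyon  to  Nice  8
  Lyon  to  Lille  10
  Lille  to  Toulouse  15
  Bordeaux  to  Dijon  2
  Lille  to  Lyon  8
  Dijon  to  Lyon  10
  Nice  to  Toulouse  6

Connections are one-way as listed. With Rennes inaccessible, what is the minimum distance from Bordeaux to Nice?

Comparing a few candidate routes:
Bordeaux-Dijon-Lyon-Lille-Nice: 2 + 10 + 10 + 7 = 29
Bordeaux-Dijon-Lyon-Nice: 2 + 10 + 8 = 20
Bordeaux-Dijon-Toulouse-Nice: 2 + 8 + 15 = 25
Bordeaux-Dijon-Nice: 2 + 9 = 11
Shortest: 11 mi.

11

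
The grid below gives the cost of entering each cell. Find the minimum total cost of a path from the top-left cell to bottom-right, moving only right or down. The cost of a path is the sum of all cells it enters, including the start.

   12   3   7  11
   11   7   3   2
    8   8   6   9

36

Best path: [0,0]→[0,1]→[0,2]→[1,2]→[1,3]→[2,3]
Cost: 12 + 3 + 7 + 3 + 2 + 9 = 36
For comparison, the top-then-right route costs 44.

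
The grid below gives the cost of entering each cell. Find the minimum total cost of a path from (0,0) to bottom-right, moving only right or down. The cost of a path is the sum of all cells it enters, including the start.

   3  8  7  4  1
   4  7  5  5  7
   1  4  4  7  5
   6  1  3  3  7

26

Path r0c0 r1c0 r2c0 r2c1 r3c1 r3c2 r3c3 r3c4: 3 + 4 + 1 + 4 + 1 + 3 + 3 + 7 = 26.
For comparison, the top-then-right route costs 42.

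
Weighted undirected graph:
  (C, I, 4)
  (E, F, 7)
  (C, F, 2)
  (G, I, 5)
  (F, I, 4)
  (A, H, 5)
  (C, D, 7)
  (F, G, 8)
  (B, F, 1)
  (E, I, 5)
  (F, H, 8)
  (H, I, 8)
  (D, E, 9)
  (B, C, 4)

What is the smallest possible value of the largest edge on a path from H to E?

8

A few of the H→E routes:
H-I-F-E: max(8, 4, 7) = 8
H-I-G-F-E: max(8, 5, 8, 7) = 8
H-I-C-B-F-E: max(8, 4, 4, 1, 7) = 8
H-I-E: max(8, 5) = 8
H-I-C-F-E: max(8, 4, 2, 7) = 8
H-F-E: max(8, 7) = 8
Smallest bottleneck: 8.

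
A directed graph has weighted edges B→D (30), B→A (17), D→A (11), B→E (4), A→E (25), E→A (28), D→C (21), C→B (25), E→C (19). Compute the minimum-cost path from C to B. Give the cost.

Paths from C to B:
C - B: 25
Best route has total 25.

25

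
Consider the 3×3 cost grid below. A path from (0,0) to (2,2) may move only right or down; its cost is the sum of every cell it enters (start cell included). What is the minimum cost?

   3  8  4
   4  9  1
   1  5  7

Best path: (0,0) -> (1,0) -> (2,0) -> (2,1) -> (2,2)
Cost: 3 + 4 + 1 + 5 + 7 = 20

20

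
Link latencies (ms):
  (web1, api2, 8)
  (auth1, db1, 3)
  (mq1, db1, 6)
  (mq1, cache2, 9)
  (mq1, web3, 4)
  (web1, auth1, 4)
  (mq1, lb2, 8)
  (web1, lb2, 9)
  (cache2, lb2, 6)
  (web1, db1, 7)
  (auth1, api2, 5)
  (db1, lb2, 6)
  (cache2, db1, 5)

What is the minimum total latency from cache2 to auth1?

8

A few of the cache2→auth1 routes:
cache2 -> db1 -> web1 -> auth1: 5 + 7 + 4 = 16
cache2 -> lb2 -> db1 -> auth1: 6 + 6 + 3 = 15
cache2 -> mq1 -> db1 -> auth1: 9 + 6 + 3 = 18
cache2 -> db1 -> auth1: 5 + 3 = 8
cache2 -> lb2 -> web1 -> auth1: 6 + 9 + 4 = 19
The minimum is 8 ms.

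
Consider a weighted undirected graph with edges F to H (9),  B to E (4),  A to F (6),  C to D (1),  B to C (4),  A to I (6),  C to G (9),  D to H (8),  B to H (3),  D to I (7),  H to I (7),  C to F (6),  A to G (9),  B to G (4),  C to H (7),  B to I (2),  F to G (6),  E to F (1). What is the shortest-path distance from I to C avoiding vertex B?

8

Comparing a few candidate routes:
I - D - C: 7 + 1 = 8
I - A - F - C: 6 + 6 + 6 = 18
I - H - C: 7 + 7 = 14
I - H - D - C: 7 + 8 + 1 = 16
The minimum is 8.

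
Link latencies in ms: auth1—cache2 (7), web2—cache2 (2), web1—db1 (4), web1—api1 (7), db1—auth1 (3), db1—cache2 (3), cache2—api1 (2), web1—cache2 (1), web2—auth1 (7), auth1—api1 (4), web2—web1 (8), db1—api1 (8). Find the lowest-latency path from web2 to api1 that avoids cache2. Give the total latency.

Some routes from web2 to api1 avoiding cache2:
web2 → auth1 → api1: 7 + 4 = 11
web2 → auth1 → db1 → api1: 7 + 3 + 8 = 18
web2 → web1 → api1: 8 + 7 = 15
Best route has total 11 ms.

11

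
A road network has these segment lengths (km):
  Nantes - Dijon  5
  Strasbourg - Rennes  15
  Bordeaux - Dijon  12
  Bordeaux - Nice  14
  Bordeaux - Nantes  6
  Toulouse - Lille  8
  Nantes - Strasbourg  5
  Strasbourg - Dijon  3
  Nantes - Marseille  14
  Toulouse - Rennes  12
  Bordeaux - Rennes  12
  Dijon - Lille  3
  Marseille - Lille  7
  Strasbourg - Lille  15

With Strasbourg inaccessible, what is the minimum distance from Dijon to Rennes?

Checking several routes:
Dijon - Lille - Marseille - Nantes - Bordeaux - Rennes: 3 + 7 + 14 + 6 + 12 = 42
Dijon - Lille - Toulouse - Rennes: 3 + 8 + 12 = 23
Dijon - Nantes - Bordeaux - Rennes: 5 + 6 + 12 = 23
Dijon - Bordeaux - Rennes: 12 + 12 = 24
Best route has total 23 km.

23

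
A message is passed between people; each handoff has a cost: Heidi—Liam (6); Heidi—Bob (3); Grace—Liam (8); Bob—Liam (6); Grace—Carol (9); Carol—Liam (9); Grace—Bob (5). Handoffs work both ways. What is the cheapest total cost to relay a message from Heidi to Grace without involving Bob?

14

Candidate routes:
Heidi→Liam→Carol→Grace: 6 + 9 + 9 = 24
Heidi→Liam→Grace: 6 + 8 = 14
Best route has total 14.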